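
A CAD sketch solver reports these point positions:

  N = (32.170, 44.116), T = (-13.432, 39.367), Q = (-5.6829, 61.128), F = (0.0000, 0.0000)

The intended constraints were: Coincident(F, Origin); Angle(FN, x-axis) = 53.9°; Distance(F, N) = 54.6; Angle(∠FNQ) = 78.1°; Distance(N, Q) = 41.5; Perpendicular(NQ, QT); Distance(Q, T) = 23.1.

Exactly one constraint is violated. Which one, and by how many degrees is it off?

Perpendicular(NQ, QT) — off by 4.60°.

F = (0.00, 0.00) ✓; FN at 53.90° ✓; |FN| = 54.60 ✓; ∠FNQ = 78.10° ✓; |NQ| = 41.50 ✓; ∠(NQ, QT) = 94.60° ✗; |QT| = 23.10 ✓.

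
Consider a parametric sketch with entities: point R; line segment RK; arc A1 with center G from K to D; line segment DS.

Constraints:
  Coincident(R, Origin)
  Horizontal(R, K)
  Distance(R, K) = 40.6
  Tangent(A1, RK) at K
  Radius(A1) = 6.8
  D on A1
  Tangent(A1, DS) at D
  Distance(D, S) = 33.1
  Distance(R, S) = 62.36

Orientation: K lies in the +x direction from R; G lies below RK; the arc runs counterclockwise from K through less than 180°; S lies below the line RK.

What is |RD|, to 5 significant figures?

35.718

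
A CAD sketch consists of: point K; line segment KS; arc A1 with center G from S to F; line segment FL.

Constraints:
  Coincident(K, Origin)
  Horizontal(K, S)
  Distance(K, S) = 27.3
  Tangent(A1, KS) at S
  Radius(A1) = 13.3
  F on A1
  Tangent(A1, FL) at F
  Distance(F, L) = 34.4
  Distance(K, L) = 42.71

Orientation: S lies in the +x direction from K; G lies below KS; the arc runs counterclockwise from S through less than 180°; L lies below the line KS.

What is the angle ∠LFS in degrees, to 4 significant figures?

143.3°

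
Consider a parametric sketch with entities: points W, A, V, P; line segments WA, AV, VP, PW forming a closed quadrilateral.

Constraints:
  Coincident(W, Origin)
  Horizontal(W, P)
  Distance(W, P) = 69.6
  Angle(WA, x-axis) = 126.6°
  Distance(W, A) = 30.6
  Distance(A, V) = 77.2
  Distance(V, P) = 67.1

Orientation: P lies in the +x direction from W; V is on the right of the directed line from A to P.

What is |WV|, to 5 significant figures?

47.122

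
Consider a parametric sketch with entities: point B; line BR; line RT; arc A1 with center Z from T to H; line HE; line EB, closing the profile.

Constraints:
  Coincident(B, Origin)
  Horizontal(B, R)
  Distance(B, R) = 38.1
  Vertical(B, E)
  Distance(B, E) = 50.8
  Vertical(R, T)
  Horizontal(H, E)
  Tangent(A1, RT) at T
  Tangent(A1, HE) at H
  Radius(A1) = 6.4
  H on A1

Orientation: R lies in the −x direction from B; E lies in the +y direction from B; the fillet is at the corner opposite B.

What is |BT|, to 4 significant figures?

58.51

B is at the origin; BR is horizontal with |BR| = 38.1 and R on the −x side, so R = (-38.10, 0.000). BE is vertical with |BE| = 50.8 and E on the +y side, so E = (0.000, 50.80). The virtual corner opposite B is at (-38.10, 50.80). A1 meets RT tangentially, so ZT is at right angles to RT and since A1 is tangent to HE there, ZH ⟂ HE, with radius 6.4, so the center Z sits 6.4 in from both sides at Z = (-31.70, 44.40). That places the tangent points at T = (-38.10, 44.40) on RT and H = (-31.70, 50.80) on HE. Then |BT| = |T − B| = 58.51.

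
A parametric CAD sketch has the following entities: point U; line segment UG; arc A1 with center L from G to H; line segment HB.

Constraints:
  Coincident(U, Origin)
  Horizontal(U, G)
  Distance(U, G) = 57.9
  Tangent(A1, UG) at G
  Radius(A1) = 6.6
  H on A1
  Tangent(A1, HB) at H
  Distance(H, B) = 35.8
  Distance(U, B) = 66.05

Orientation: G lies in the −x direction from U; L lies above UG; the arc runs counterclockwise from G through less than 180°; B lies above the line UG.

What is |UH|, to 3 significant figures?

51.7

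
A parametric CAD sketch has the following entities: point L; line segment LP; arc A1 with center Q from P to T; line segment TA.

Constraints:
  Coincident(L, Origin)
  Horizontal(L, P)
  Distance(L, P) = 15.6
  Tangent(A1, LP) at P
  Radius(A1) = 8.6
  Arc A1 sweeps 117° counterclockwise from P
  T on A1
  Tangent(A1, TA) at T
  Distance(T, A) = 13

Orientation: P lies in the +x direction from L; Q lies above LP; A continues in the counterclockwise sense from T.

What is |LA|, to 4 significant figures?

29.69

L is at the origin; L and P share the same y with |LP| = 15.6 and P on the +x side, so P = (15.60, 0.000). The tangent condition forces QP to be normal to LP, so Q = P + (0, 8.6) = (15.60, 8.600). On A1, P sits at bearing -90° from Q; a 117° counterclockwise sweep puts T at bearing 27°, so T = Q + 8.6·(cos 27°, sin 27°) = (23.26, 12.50). Tangency of A1 to TA means the radius QT is perpendicular to TA, so TA runs along (−sin 27°, cos 27°); with |TA| = 13.0, A = (17.36, 24.09). Then |LA| = |A − L| = 29.69.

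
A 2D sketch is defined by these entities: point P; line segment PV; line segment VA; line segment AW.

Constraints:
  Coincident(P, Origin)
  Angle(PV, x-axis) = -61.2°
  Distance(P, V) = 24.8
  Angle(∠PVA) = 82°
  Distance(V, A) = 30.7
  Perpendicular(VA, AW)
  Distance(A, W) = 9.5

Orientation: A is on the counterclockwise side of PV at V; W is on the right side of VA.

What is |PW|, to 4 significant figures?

43.62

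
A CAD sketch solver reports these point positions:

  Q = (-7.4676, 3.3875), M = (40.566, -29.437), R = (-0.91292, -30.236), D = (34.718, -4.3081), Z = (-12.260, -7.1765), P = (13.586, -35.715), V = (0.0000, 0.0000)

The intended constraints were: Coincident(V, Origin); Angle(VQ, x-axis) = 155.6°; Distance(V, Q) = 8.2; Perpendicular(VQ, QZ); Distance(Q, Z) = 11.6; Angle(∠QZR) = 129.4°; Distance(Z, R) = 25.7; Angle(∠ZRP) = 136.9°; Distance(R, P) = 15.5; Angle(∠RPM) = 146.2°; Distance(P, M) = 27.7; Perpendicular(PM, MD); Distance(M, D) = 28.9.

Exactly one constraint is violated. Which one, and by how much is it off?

Distance(M, D) = 28.9 — off by 3.10.

V = (0.00, 0.00) ✓; VQ at 155.6° ✓; |VQ| = 8.200 ✓; ∠(VQ, QZ) = 90.00° ✓; |QZ| = 11.60 ✓; ∠QZR = 129.4° ✓; |ZR| = 25.70 ✓; ∠ZRP = 136.9° ✓; |RP| = 15.50 ✓; ∠RPM = 146.2° ✓; |PM| = 27.70 ✓; ∠(PM, MD) = 90.00° ✓; |MD| = 25.80 ✗.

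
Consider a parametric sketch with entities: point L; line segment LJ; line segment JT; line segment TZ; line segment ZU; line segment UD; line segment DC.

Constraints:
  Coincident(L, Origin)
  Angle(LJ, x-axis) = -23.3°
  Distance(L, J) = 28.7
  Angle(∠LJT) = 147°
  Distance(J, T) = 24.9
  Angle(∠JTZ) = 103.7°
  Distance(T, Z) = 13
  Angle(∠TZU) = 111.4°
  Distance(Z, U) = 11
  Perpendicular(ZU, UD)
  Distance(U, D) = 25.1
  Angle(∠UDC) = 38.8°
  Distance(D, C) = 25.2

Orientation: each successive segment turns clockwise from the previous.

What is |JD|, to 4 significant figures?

4.813

L is at the origin; LJ runs at -23.3° with length 28.7, so J = (26.36, -11.35). ∠LJT = 147.0° gives JT at -56.30° from the x-axis; with |JT| = 24.9, T = (40.18, -32.07). ∠JTZ = 103.7° gives TZ at -132.6° from the x-axis; with |TZ| = 13.0, Z = (31.38, -41.64). ∠TZU = 111.4° gives ZU at 158.8° from the x-axis; with |ZU| = 11.0, U = (21.12, -37.66). ZU ⟂ UD, so UD runs at 68.80°; with |UD| = 25.1, D = (30.20, -14.26). Then |JD| = |D − J| = 4.813.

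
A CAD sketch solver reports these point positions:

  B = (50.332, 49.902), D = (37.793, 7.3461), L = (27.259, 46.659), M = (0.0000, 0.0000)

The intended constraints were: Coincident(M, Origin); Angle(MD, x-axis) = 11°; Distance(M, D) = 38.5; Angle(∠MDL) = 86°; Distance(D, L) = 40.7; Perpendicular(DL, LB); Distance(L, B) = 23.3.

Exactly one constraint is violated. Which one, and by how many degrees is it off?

Perpendicular(DL, LB) — off by 7.00°.

M = (0.00, 0.00) ✓; MD at 11.00° ✓; |MD| = 38.50 ✓; ∠MDL = 86.00° ✓; |DL| = 40.70 ✓; ∠(DL, LB) = 97.00° ✗; |LB| = 23.30 ✓.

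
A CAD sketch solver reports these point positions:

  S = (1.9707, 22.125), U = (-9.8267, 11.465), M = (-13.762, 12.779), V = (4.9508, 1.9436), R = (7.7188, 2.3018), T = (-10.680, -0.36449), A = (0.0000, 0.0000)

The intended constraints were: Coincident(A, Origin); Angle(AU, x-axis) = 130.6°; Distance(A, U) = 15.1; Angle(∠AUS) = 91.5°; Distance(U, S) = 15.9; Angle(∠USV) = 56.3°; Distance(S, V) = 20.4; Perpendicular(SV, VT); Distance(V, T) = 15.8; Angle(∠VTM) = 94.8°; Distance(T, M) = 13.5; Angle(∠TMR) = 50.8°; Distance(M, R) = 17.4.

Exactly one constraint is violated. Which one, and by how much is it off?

Distance(M, R) = 17.4 — off by 6.50.

A = (0.00, 0.00) ✓; AU at 130.6° ✓; |AU| = 15.10 ✓; ∠AUS = 91.50° ✓; |US| = 15.90 ✓; ∠USV = 56.30° ✓; |SV| = 20.40 ✓; ∠(SV, VT) = 90.00° ✓; |VT| = 15.80 ✓; ∠VTM = 94.80° ✓; |TM| = 13.50 ✓; ∠TMR = 50.80° ✓; |MR| = 23.90 ✗.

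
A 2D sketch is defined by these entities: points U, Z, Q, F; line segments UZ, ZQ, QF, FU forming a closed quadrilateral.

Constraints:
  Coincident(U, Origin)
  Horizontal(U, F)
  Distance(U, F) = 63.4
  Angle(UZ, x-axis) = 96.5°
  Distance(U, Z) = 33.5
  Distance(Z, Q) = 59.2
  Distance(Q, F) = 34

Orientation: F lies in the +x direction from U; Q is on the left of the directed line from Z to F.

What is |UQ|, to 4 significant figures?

64.51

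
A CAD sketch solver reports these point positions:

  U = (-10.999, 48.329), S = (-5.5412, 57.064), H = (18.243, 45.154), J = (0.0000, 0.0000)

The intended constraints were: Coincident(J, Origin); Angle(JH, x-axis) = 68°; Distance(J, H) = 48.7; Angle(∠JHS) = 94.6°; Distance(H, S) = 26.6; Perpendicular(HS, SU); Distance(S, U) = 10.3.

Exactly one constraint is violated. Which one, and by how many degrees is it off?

Perpendicular(HS, SU) — off by 5.40°.

J = (0.00, 0.00) ✓; JH at 68.00° ✓; |JH| = 48.70 ✓; ∠JHS = 94.60° ✓; |HS| = 26.60 ✓; ∠(HS, SU) = 84.60° ✗; |SU| = 10.30 ✓.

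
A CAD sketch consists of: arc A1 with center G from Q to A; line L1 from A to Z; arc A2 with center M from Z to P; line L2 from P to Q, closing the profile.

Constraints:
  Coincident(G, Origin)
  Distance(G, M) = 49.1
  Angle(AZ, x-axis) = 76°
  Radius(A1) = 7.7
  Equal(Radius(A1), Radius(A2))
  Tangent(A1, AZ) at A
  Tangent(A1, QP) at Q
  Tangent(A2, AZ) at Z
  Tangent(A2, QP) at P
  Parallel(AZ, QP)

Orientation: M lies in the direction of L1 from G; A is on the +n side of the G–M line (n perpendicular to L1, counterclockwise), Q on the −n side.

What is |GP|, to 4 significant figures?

49.70

The slot axis is L1's direction at 76.0°, so u = (cos 76.0°, sin 76.0°) = (0.2419, 0.9703) and n = (−sin 76.0°, cos 76.0°) = (-0.9703, 0.2419). G is at the origin and M lies 49.1 along u from G, so M = 49.1·u = (11.88, 47.64). Tangency of A1 to both parallel lines with radius 7.7 puts A and Q at G ± 7.7·n: A = (-7.471, 1.863), Q = (7.471, -1.863). Equal radii place Z and P the same way about M: Z = M + 7.7·n = (4.407, 49.50), P = M − 7.7·n = (19.35, 45.78). Then |GP| = |P − G| = 49.70.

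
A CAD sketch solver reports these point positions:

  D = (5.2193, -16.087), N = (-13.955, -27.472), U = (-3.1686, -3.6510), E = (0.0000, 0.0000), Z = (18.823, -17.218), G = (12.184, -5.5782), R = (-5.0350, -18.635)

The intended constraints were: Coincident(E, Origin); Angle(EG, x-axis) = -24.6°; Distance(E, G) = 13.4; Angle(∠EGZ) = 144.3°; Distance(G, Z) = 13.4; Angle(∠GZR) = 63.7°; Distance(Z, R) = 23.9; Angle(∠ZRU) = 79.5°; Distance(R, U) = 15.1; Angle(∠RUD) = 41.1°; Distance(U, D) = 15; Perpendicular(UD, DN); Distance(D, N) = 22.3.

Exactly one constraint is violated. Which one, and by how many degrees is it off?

Perpendicular(UD, DN) — off by 3.30°.

E = (0.00, 0.00) ✓; EG at -24.60° ✓; |EG| = 13.40 ✓; ∠EGZ = 144.3° ✓; |GZ| = 13.40 ✓; ∠GZR = 63.70° ✓; |ZR| = 23.90 ✓; ∠ZRU = 79.50° ✓; |RU| = 15.10 ✓; ∠RUD = 41.10° ✓; |UD| = 15.00 ✓; ∠(UD, DN) = 93.30° ✗; |DN| = 22.30 ✓.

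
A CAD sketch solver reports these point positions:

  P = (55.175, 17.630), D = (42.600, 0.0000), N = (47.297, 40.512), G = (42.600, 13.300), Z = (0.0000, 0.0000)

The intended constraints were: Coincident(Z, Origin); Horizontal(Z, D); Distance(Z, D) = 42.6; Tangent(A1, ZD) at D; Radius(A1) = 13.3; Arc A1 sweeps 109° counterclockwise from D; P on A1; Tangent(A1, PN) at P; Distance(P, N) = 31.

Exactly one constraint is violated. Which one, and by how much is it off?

Distance(P, N) = 31 — off by 6.80.

Z = (0.00, 0.00) ✓; Z.y = 0.00, D.y = 0.00 ✓; |ZD| = 42.60 ✓; ∠(GD, DZ) = 90.00° ✓; |GD| = 13.30 ✓; bearing(G→P) − bearing(G→D) = 109.0° ✓; |GP| = 13.30 ✓; ∠(GP, PN) = 90.00° ✓; |PN| = 24.20 ✗.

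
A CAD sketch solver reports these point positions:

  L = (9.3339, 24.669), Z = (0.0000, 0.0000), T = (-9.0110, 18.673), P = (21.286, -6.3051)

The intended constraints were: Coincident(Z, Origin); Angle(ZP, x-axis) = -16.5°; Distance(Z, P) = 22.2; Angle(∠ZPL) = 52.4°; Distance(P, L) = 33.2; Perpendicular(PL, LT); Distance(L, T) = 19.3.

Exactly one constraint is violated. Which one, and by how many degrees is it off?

Perpendicular(PL, LT) — off by 3.00°.

Z = (0.00, 0.00) ✓; ZP at -16.50° ✓; |ZP| = 22.20 ✓; ∠ZPL = 52.40° ✓; |PL| = 33.20 ✓; ∠(PL, LT) = 87.00° ✗; |LT| = 19.30 ✓.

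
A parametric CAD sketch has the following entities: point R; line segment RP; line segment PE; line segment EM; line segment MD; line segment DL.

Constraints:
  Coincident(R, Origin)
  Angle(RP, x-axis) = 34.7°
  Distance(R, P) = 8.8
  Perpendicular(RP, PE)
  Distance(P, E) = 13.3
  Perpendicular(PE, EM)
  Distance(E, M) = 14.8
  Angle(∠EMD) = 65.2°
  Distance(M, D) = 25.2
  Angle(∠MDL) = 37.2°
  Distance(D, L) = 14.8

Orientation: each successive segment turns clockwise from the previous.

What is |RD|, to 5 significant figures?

10.611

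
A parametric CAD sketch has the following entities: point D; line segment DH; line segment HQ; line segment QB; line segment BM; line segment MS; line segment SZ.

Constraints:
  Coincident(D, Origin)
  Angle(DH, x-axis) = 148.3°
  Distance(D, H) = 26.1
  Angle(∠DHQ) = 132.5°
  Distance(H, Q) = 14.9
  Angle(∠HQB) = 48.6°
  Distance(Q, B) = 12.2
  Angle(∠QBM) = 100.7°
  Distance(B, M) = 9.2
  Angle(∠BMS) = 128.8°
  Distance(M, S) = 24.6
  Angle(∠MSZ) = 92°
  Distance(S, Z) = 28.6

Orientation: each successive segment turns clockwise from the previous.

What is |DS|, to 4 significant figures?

41.27

D is at the origin; DH runs at 148.3° with length 26.1, so H = (-22.21, 13.71). ∠DHQ = 132.5° gives HQ at 100.8° from the x-axis; with |HQ| = 14.9, Q = (-25.00, 28.35). ∠HQB = 48.6° gives QB at -30.60° from the x-axis; with |QB| = 12.2, B = (-14.50, 22.14). ∠QBM = 100.7° gives BM at -109.9° from the x-axis; with |BM| = 9.2, M = (-17.63, 13.49). ∠BMS = 128.8° gives MS at -161.1° from the x-axis; with |MS| = 24.6, S = (-40.90, 5.522). Then |DS| = |S − D| = 41.27.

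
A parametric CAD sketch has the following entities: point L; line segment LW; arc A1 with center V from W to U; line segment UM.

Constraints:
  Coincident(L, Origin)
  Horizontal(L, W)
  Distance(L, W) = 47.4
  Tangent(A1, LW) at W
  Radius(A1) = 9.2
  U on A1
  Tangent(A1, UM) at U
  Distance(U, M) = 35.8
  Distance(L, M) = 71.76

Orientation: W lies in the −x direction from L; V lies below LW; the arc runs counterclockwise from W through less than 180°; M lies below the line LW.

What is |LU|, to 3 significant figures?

57.4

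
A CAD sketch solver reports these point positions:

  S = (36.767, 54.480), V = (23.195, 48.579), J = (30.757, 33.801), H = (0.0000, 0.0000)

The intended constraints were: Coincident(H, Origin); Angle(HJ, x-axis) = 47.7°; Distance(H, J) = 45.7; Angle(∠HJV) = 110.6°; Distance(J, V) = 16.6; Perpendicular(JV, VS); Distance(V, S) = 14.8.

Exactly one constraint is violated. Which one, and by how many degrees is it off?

Perpendicular(JV, VS) — off by 3.60°.

H = (0.00, 0.00) ✓; HJ at 47.70° ✓; |HJ| = 45.70 ✓; ∠HJV = 110.6° ✓; |JV| = 16.60 ✓; ∠(JV, VS) = 93.60° ✗; |VS| = 14.80 ✓.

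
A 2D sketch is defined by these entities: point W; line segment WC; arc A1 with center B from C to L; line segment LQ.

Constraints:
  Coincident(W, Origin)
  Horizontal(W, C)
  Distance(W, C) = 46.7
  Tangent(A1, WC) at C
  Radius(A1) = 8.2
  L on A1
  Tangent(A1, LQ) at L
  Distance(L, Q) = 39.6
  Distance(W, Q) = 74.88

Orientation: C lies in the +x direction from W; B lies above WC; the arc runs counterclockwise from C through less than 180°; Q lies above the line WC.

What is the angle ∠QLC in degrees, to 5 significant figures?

137.52°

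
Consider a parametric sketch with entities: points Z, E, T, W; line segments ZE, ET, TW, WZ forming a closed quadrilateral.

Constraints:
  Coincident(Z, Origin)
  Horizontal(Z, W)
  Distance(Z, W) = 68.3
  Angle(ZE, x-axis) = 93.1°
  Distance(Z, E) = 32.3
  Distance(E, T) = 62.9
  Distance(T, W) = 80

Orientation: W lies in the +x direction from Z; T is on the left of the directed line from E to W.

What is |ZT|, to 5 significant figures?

87.555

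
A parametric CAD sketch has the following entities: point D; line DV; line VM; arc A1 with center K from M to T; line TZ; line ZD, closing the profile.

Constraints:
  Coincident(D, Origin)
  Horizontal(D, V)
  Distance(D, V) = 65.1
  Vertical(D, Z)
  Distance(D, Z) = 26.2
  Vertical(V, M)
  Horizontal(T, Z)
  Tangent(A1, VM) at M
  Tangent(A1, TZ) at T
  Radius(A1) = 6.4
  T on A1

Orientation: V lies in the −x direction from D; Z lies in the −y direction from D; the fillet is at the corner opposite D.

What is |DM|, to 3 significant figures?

68.0

The virtual corner opposite D is at (-65.1, -26.2). Tangency of A1 to VM means the radius KM is perpendicular to VM and since A1 is tangent to TZ there, KT ⟂ TZ, with radius 6.4, so the center K sits 6.4 in from both sides at K = (-58.7, -19.8). That places the tangent points at M = (-65.1, -19.8) on VM and T = (-58.7, -26.2) on TZ. Then |DM| = |M − D| = 68.0.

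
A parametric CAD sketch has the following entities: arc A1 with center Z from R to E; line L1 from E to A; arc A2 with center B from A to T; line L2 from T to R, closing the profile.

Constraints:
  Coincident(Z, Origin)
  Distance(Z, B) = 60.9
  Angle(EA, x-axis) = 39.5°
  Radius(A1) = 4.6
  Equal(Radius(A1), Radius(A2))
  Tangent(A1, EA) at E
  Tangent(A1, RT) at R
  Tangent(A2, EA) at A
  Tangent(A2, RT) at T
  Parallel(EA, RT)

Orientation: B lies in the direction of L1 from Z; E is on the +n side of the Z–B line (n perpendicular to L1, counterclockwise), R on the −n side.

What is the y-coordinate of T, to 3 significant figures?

35.2

Tangency of A1 to both parallel lines with radius 4.6 puts E and R at Z ± 4.6·n: E = (-2.93, 3.55), R = (2.93, -3.55). Equal radii place A and T the same way about B: A = B + 4.6·n = (44.1, 42.3), T = B − 4.6·n = (49.9, 35.2). So T.y = 35.2.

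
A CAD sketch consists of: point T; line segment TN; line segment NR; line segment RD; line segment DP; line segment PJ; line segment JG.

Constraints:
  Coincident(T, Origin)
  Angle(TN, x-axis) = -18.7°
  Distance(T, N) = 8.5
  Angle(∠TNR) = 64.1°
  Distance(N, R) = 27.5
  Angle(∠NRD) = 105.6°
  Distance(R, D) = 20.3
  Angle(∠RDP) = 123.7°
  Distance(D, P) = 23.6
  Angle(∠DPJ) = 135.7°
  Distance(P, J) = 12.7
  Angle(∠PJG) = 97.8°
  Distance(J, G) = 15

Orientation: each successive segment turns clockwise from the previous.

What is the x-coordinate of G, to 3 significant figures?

-10.1

T is at the origin; TN runs at -18.7° with length 8.5, so N = (8.05, -2.73). ∠TNR = 64.1° gives NR at -135° from the x-axis; with |NR| = 27.5, R = (-11.3, -22.3). ∠NRD = 105.6° gives RD at 151° from the x-axis; with |RD| = 20.3, D = (-29.0, -12.5). ∠RDP = 123.7° gives DP at 94.7° from the x-axis; with |DP| = 23.6, P = (-30.9, 11.1). ∠DPJ = 135.7° gives PJ at 50.4° from the x-axis; with |PJ| = 12.7, J = (-22.9, 20.8). ∠PJG = 97.8° gives JG at -31.8° from the x-axis; with |JG| = 15.0, G = (-10.1, 12.9). So G.x = -10.1.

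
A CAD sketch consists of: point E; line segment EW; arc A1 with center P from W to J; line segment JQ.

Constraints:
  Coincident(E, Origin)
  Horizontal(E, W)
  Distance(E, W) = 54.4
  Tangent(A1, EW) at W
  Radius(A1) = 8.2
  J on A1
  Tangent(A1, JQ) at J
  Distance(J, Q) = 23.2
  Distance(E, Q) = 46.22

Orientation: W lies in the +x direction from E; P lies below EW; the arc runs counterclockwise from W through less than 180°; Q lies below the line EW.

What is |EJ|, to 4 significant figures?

47.10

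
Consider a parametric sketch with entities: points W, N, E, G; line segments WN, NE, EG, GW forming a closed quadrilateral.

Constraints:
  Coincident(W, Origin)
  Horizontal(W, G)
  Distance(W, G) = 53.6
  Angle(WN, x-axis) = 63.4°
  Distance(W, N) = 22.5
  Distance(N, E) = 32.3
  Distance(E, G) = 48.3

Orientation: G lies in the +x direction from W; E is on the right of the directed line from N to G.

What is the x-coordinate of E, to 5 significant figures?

6.8188

W is at the origin; W and G share the same y with |WG| = 53.6 and G in +x, so G = (53.6, 0). WN runs at 63.4° with |WN| = 22.5, so N = (10.075, 20.118). E is determined by |NE| = 32.3 and |EG| = 48.3 together: it lies at the intersection of circle(N, 32.3) and circle(G, 48.3). With |NG| = 47.950, the foot of the radical line on NG is 10.528 from N and the perpendicular offset is √(32.3² − 10.528²) = 30.536. Taking the right-of-NG solution: E = (6.8188, -12.017).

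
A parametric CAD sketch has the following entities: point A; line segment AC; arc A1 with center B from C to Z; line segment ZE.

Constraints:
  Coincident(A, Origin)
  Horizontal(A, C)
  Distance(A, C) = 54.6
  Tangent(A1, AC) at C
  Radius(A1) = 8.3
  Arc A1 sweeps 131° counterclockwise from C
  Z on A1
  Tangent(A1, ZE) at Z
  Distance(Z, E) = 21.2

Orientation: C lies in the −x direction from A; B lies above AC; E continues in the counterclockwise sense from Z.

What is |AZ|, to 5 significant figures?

50.252

A is at the origin; AC is horizontal with |AC| = 54.6 and C on the −x side, so C = (-54.600, 0.0000). Tangency of A1 to AC means the radius BC is perpendicular to AC, so B = C + (0, 8.3) = (-54.600, 8.3000). On A1, C sits at bearing -90° from B; a 131° counterclockwise sweep puts Z at bearing 41°, so Z = B + 8.3·(cos 41°, sin 41°) = (-48.336, 13.745). Then |AZ| = |Z − A| = 50.252.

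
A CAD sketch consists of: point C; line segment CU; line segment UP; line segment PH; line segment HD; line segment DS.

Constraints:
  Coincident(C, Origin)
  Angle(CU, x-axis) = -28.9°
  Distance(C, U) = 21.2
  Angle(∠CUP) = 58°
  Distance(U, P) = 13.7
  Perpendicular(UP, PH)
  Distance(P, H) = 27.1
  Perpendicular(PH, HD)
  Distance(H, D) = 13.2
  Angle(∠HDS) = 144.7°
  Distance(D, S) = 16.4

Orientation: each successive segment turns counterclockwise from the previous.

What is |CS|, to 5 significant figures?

24.122

C is at the origin; CU runs at -28.9° with length 21.2, so U = (18.560, -10.246). ∠CUP = 58.0° gives UP at 93.100° from the x-axis; with |UP| = 13.7, P = (17.819, 3.4344). The perpendicularity gives PH at right angles to UP, so PH runs at -176.90°; with |PH| = 27.1, H = (-9.2414, 1.9688). PH is perpendicular to HD, so HD runs at -86.900°; with |HD| = 13.2, D = (-8.5275, -11.212). ∠HDS = 144.7° gives DS at -51.600° from the x-axis; with |DS| = 16.4, S = (1.6593, -24.064). Then |CS| = |S − C| = 24.122.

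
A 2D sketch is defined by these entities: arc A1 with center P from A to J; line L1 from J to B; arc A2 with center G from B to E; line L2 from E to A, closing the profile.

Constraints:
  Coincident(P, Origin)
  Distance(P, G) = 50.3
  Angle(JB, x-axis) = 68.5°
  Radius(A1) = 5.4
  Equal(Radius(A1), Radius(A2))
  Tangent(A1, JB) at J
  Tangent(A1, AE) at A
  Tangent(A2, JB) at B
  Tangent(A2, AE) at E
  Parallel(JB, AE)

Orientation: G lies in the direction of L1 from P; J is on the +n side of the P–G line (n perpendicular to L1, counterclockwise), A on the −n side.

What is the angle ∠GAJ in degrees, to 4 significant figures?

83.87°

The slot axis is L1's direction at 68.5°, so u = (cos 68.5°, sin 68.5°) = (0.3665, 0.9304) and n = (−sin 68.5°, cos 68.5°) = (-0.9304, 0.3665). P is at the origin and G lies 50.3 along u from P, so G = 50.3·u = (18.44, 46.80). Tangency of A1 to both parallel lines with radius 5.4 puts J and A at P ± 5.4·n: J = (-5.024, 1.979), A = (5.024, -1.979). Then cos ∠GAJ = AG·AJ / (|AG||AJ|), giving 83.87°.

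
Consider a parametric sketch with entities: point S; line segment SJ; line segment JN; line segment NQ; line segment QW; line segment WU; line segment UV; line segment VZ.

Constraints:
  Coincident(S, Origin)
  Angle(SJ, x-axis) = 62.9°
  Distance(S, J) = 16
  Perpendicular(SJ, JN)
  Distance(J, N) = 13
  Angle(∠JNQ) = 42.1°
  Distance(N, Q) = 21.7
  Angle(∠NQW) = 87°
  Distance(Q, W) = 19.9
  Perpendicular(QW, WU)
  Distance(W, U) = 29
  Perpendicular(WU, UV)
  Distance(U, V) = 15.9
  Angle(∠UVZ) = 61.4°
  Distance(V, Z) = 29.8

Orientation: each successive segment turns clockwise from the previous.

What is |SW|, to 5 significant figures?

23.031

S is at the origin; SJ runs at 62.9° with length 16.0, so J = (7.2887, 14.243). SJ is perpendicular to JN, so JN runs at -27.100°; with |JN| = 13.0, N = (18.861, 8.3213). ∠JNQ = 42.1° gives NQ at -165.00° from the x-axis; with |NQ| = 21.7, Q = (-2.0991, 2.7049). ∠NQW = 87.0° gives QW at 102.00° from the x-axis; with |QW| = 19.9, W = (-6.2365, 22.170). Then |SW| = |W − S| = 23.031.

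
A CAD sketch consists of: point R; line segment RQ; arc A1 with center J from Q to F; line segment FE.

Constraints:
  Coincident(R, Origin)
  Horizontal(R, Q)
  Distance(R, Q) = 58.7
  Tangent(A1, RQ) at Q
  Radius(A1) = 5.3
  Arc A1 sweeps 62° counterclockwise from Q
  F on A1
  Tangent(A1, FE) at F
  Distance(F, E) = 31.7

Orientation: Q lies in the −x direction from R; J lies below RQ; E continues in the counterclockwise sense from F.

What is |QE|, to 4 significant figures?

36.49

On A1, Q sits at bearing 90° from J; a 62° counterclockwise sweep puts F at bearing 152°, so F = J + 5.3·(cos 152°, sin 152°) = (-63.38, -2.812). Since A1 is tangent to FE there, JF ⟂ FE, so FE runs along (−sin 152°, cos 152°); with |FE| = 31.7, E = (-78.26, -30.80). Then |QE| = |E − Q| = 36.49.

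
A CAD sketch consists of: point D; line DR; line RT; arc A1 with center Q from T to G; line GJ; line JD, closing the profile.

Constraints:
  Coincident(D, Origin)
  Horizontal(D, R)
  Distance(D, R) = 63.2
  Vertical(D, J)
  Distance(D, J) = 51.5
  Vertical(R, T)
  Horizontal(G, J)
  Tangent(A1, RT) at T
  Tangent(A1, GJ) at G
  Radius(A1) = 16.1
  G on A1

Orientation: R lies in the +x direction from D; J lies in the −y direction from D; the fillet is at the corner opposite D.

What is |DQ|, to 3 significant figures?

58.9

D is at the origin; D and R share the same y with |DR| = 63.2 and R on the +x side, so R = (63.2, 0.00). D and J share the same x with |DJ| = 51.5 and J on the −y side, so J = (0.00, -51.5). The virtual corner opposite D is at (63.2, -51.5). Tangency of A1 to RT means the radius QT is perpendicular to RT and the tangent condition forces QG to be normal to GJ, with radius 16.1, so the center Q sits 16.1 in from both sides at Q = (47.1, -35.4). Then |DQ| = |Q − D| = 58.9.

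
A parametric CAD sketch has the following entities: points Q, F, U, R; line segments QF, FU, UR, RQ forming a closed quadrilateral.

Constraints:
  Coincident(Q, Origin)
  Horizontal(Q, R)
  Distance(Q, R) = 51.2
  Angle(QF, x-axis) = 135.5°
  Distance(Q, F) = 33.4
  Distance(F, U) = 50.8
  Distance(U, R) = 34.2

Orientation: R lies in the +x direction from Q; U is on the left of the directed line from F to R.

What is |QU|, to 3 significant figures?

36.2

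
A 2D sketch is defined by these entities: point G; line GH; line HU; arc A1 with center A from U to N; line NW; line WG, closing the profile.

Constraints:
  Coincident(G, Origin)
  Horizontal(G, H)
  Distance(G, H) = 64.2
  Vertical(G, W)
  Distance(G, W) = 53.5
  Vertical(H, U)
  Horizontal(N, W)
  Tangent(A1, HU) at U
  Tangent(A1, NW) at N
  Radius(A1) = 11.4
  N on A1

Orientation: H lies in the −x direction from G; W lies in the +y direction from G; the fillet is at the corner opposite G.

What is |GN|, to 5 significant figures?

75.167

The virtual corner opposite G is at (-64.200, 53.500). The tangent condition forces AU to be normal to HU and the tangent condition forces AN to be normal to NW, with radius 11.4, so the center A sits 11.4 in from both sides at A = (-52.800, 42.100). That places the tangent points at U = (-64.200, 42.100) on HU and N = (-52.800, 53.500) on NW. Then |GN| = |N − G| = 75.167.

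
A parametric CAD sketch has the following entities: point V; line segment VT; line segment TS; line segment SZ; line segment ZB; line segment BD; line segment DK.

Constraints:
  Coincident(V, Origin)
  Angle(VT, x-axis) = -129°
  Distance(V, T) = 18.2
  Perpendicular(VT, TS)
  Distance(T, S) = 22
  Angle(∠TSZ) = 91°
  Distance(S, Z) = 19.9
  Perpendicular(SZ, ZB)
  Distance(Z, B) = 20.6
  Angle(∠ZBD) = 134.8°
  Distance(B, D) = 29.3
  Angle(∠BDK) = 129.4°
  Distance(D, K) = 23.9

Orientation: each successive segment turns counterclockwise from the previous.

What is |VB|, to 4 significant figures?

2.701

∠TSZ = 91.0° gives SZ at 50.00° from the x-axis; with |SZ| = 19.9, Z = (18.44, -12.74). The perpendicularity gives ZB at right angles to SZ, so ZB runs at 140.0°; with |ZB| = 20.6, B = (2.655, 0.4966). Then |VB| = |B − V| = 2.701.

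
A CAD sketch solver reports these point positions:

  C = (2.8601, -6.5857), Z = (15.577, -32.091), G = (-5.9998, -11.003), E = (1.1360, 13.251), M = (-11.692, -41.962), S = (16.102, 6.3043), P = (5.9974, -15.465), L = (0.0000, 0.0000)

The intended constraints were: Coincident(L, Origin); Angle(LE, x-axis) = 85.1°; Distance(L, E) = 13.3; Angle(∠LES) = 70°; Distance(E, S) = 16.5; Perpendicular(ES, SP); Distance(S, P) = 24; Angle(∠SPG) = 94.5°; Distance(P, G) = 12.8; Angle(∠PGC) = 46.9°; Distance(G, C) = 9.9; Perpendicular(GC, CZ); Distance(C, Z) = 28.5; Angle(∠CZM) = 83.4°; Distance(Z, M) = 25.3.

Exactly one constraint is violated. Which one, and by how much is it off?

Distance(Z, M) = 25.3 — off by 3.70.

L = (0.00, 0.00) ✓; LE at 85.10° ✓; |LE| = 13.30 ✓; ∠LES = 70.00° ✓; |ES| = 16.50 ✓; ∠(ES, SP) = 90.00° ✓; |SP| = 24.00 ✓; ∠SPG = 94.50° ✓; |PG| = 12.80 ✓; ∠PGC = 46.90° ✓; |GC| = 9.900 ✓; ∠(GC, CZ) = 90.00° ✓; |CZ| = 28.50 ✓; ∠CZM = 83.40° ✓; |ZM| = 29.00 ✗.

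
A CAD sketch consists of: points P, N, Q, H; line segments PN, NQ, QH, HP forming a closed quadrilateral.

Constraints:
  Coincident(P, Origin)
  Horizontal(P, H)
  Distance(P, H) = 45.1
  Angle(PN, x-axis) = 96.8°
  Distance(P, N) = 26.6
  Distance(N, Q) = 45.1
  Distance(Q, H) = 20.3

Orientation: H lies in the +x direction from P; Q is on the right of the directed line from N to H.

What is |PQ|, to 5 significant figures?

27.435

P is at the origin; P and H share the same y with |PH| = 45.1 and H in +x, so H = (45.1, 0). PN runs at 96.8° with |PN| = 26.6, so N = (-3.1495, 26.413). Q is determined by |NQ| = 45.1 and |QH| = 20.3 together: it lies at the intersection of circle(N, 45.1) and circle(H, 20.3). With |NH| = 55.006, the foot of the radical line on NH is 42.246 from N and the perpendicular offset is √(45.1² − 42.246²) = 15.788. Taking the right-of-NH solution: Q = (26.326, -7.7221).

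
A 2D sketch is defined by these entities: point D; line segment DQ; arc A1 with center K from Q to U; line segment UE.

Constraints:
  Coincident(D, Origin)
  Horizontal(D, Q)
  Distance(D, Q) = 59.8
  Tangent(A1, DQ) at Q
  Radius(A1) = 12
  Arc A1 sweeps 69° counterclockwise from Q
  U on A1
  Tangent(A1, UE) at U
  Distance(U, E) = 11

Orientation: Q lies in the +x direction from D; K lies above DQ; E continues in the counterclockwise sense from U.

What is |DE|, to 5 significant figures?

77.069

On A1, Q sits at bearing -90° from K; a 69° counterclockwise sweep puts U at bearing -21°, so U = K + 12.0·(cos -21°, sin -21°) = (71.003, 7.6996). Tangency of A1 to UE means the radius KU is perpendicular to UE, so UE runs along (−sin -21°, cos -21°); with |UE| = 11.0, E = (74.945, 17.969). Then |DE| = |E − D| = 77.069.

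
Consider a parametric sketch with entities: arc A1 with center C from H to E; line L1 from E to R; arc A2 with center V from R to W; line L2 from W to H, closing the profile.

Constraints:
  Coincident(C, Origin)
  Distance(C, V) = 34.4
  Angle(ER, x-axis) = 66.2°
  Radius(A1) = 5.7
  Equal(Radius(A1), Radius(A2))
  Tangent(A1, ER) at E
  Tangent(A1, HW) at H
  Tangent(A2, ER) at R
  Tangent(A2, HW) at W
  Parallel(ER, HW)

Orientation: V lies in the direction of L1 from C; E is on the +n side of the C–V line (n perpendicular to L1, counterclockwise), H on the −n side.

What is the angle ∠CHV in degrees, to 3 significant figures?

80.6°

The slot axis is L1's direction at 66.2°, so u = (cos 66.2°, sin 66.2°) = (0.404, 0.915) and n = (−sin 66.2°, cos 66.2°) = (-0.915, 0.404). C is at the origin and V lies 34.4 along u from C, so V = 34.4·u = (13.9, 31.5). Tangency of A1 to both parallel lines with radius 5.7 puts E and H at C ± 5.7·n: E = (-5.22, 2.30), H = (5.22, -2.30). Then cos ∠CHV = HC·HV / (|HC||HV|), giving 80.6°.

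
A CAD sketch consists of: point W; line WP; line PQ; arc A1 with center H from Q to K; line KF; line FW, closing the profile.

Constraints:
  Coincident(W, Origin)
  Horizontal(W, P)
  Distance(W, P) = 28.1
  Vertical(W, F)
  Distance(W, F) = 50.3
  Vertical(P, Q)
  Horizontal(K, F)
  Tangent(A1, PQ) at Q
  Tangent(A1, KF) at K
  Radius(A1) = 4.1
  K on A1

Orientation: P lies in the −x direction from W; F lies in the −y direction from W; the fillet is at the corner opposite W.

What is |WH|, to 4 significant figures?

52.06

W is at the origin; WP is horizontal with |WP| = 28.1 and P on the −x side, so P = (-28.10, 0.000). WF is vertical with |WF| = 50.3 and F on the −y side, so F = (0.000, -50.30). The virtual corner opposite W is at (-28.10, -50.30). A1 meets PQ tangentially, so HQ is at right angles to PQ and tangency of A1 to KF means the radius HK is perpendicular to KF, with radius 4.1, so the center H sits 4.1 in from both sides at H = (-24.00, -46.20). Then |WH| = |H − W| = 52.06.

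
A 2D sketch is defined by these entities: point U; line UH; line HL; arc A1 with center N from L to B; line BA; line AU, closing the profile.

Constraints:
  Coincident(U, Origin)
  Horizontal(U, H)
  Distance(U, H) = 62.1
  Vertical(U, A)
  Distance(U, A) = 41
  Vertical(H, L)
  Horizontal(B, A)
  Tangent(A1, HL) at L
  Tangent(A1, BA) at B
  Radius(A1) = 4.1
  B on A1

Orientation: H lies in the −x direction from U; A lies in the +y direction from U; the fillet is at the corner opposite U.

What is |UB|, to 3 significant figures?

71.0

The virtual corner opposite U is at (-62.1, 41.0). The tangent condition forces NL to be normal to HL and the tangent condition forces NB to be normal to BA, with radius 4.1, so the center N sits 4.1 in from both sides at N = (-58.0, 36.9). That places the tangent points at L = (-62.1, 36.9) on HL and B = (-58.0, 41.0) on BA. Then |UB| = |B − U| = 71.0.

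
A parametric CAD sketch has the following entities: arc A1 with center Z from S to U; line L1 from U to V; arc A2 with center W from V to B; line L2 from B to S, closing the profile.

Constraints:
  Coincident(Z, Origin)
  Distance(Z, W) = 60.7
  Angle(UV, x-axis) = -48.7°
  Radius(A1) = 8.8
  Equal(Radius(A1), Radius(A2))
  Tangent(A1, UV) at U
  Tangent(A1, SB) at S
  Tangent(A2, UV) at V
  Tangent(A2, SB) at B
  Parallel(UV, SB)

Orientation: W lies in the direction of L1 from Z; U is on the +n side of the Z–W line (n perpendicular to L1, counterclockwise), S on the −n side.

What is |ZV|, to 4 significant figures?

61.33

Tangency of A1 to both parallel lines with radius 8.8 puts U and S at Z ± 8.8·n: U = (6.611, 5.808), S = (-6.611, -5.808). Equal radii place V and B the same way about W: V = W + 8.8·n = (46.67, -39.79), B = W − 8.8·n = (33.45, -51.41). Then |ZV| = |V − Z| = 61.33.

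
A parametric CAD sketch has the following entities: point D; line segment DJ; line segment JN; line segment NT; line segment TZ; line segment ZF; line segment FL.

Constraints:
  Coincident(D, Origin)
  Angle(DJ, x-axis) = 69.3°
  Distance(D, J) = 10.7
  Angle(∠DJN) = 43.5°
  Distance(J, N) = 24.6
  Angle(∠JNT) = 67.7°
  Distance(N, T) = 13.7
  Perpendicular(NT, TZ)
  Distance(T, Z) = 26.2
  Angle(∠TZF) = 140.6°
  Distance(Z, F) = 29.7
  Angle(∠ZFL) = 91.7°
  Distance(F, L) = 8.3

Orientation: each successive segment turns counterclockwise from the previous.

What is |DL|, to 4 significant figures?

40.00

D is at the origin; DJ runs at 69.3° with length 10.7, so J = (3.782, 10.01). ∠DJN = 43.5° gives JN at -154.2° from the x-axis; with |JN| = 24.6, N = (-18.37, -0.6974). ∠JNT = 67.7° gives NT at -41.90° from the x-axis; with |NT| = 13.7, T = (-8.169, -9.847). NT is perpendicular to TZ, so TZ runs at 48.10°; with |TZ| = 26.2, Z = (9.329, 9.654). ∠TZF = 140.6° gives ZF at 87.50° from the x-axis; with |ZF| = 29.7, F = (10.62, 39.33). ∠ZFL = 91.7° gives FL at 175.8° from the x-axis; with |FL| = 8.3, L = (2.346, 39.93). Then |DL| = |L − D| = 40.00.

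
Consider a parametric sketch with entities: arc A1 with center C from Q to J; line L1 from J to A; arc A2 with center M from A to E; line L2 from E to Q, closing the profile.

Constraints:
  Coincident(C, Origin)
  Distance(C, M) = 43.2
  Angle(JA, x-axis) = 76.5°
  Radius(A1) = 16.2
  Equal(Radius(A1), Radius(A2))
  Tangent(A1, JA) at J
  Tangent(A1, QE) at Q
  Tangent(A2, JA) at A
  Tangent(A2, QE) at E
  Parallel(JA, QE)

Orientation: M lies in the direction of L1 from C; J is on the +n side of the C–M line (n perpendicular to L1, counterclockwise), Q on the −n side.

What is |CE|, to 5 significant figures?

46.138

Tangency of A1 to both parallel lines with radius 16.2 puts J and Q at C ± 16.2·n: J = (-15.752, 3.7818), Q = (15.752, -3.7818). Equal radii place A and E the same way about M: A = M + 16.2·n = (-5.6676, 45.788), E = M − 16.2·n = (25.837, 38.225). Then |CE| = |E − C| = 46.138.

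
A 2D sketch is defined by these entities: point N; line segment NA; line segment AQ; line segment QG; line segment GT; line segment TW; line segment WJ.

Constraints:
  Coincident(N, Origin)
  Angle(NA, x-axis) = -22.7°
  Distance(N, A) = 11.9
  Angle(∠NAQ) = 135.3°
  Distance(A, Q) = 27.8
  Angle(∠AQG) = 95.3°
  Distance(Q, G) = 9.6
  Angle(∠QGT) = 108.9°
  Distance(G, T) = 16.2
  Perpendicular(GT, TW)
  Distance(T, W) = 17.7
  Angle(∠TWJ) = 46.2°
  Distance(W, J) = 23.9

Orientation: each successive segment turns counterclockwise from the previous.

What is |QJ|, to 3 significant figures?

8.19

N is at the origin; NA runs at -22.7° with length 11.9, so A = (11.0, -4.59). ∠NAQ = 135.3° gives AQ at 22.0° from the x-axis; with |AQ| = 27.8, Q = (36.8, 5.82). ∠AQG = 95.3° gives QG at 107° from the x-axis; with |QG| = 9.6, G = (34.0, 15.0). ∠QGT = 108.9° gives GT at 178° from the x-axis; with |GT| = 16.2, T = (17.8, 15.6). The perpendicularity gives TW at right angles to GT, so TW runs at -92.2°; with |TW| = 17.7, W = (17.1, -2.05). ∠TWJ = 46.2° gives WJ at 41.6° from the x-axis; with |WJ| = 23.9, J = (35.0, 13.8). Then |QJ| = |J − Q| = 8.19.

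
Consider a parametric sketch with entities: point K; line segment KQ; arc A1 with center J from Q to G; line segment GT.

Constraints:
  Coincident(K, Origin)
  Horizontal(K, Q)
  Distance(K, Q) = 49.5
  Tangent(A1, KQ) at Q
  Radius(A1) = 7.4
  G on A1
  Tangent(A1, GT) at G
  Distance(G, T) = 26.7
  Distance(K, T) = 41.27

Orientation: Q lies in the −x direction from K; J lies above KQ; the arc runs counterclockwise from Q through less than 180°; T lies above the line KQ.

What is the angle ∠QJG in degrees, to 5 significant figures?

62.524°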